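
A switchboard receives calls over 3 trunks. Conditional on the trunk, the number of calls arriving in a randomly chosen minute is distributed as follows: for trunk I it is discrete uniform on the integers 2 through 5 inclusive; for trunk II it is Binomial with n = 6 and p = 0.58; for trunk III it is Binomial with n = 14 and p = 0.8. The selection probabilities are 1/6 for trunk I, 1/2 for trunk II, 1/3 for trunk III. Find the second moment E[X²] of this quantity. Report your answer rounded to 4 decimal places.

51.5960

For each component E[X²] = Var + (mean)², giving I: 13.5; II: 13.572; III: 127.68.
Overall E[X²] = 0.166667·13.5 + 0.5·13.572 + 0.333333·127.68 = 51.596.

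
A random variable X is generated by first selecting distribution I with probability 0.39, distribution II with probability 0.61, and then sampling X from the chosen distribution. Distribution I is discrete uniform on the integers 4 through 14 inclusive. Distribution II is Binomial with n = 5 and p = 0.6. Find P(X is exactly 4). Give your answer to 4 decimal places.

0.1936

Conditional on each component, P(X = 4): I: 0.0909091; II: 0.2592.
By total probability, P(X = 4) = 0.39·0.0909091 + 0.61·0.2592 = 0.193567.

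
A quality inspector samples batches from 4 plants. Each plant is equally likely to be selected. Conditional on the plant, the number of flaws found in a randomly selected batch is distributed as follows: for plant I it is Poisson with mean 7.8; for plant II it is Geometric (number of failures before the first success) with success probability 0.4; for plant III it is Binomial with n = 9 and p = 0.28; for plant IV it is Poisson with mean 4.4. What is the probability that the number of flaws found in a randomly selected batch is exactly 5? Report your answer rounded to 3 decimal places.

0.089

Conditional on each plant, P(X = 5): I: 0.0985814; II: 0.031104; III: 0.0582761; IV: 0.168728.
By total probability, P(X = 5) = 0.25·0.0985814 + 0.25·0.031104 + 0.25·0.0582761 + 0.25·0.168728 = 0.0891723.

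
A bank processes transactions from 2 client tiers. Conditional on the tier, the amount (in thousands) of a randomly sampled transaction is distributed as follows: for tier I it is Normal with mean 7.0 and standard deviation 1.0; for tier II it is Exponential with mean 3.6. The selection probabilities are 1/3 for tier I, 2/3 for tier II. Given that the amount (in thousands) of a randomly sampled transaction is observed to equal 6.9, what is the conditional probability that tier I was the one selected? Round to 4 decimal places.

0.8293

Likelihoods f(6.9 | ·): I: 0.396953; II: 0.0408601.
Posterior ∝ prior × likelihood. Numerator for I: 0.333333·0.396953 = 0.132318.
Normalizing constant: 0.333333·0.396953 + 0.666667·0.0408601 = 0.159558.
P(I | observation) = 0.132318 / 0.159558 = 0.829277.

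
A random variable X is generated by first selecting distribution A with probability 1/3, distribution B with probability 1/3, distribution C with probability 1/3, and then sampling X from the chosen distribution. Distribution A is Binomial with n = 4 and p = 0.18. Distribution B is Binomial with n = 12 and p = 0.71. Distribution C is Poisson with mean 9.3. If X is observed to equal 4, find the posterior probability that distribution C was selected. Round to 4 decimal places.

Likelihoods P(X=4 | ·): A: 0.00104976; B: 0.00629249; C: 0.0284959.
Posterior ∝ prior × likelihood. Numerator for C: 0.333333·0.0284959 = 0.00949862.
Normalizing constant: 0.333333·0.00104976 + 0.333333·0.00629249 + 0.333333·0.0284959 = 0.011946.
P(C | observation) = 0.00949862 / 0.011946 = 0.795127.

0.7951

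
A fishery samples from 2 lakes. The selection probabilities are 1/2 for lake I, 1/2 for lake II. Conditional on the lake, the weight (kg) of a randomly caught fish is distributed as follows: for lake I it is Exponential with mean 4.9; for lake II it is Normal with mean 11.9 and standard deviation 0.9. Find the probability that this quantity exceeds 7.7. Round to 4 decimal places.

Conditional on each lake, P(X > 7.7): I: 0.207748; II: 0.999998.
By total probability, P(X > 7.7) = 0.5·0.207748 + 0.5·0.999998 = 0.603873.

0.6039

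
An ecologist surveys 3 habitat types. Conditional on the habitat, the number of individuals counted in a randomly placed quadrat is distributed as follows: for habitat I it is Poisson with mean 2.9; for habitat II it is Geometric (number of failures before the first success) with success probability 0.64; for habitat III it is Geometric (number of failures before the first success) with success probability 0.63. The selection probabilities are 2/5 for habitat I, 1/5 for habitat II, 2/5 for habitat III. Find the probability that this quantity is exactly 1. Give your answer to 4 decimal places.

0.2031

Conditional on each habitat, P(X = 1): I: 0.159567; II: 0.2304; III: 0.2331.
By total probability, P(X = 1) = 0.4·0.159567 + 0.2·0.2304 + 0.4·0.2331 = 0.203147.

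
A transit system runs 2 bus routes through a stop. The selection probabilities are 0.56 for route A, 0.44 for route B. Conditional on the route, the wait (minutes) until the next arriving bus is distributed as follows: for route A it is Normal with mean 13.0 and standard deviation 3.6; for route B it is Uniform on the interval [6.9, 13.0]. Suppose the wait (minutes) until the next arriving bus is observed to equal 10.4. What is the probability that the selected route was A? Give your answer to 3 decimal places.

Likelihoods f(10.4 | ·): A: 0.0853773; B: 0.163934.
Posterior ∝ prior × likelihood. Numerator for A: 0.56·0.0853773 = 0.0478113.
Normalizing constant: 0.56·0.0853773 + 0.44·0.163934 = 0.119942.
P(A | observation) = 0.0478113 / 0.119942 = 0.398619.

0.399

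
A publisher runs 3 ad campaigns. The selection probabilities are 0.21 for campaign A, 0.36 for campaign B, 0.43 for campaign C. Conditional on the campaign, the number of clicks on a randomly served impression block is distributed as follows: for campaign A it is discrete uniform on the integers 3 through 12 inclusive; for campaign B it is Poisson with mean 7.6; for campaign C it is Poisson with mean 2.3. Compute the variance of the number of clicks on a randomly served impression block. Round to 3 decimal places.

12.248

Per component, A: μ=7.5, E[X²]=64.5; B: μ=7.6, E[X²]=65.36; C: μ=2.3, E[X²]=7.59.
E[X] = 0.21·7.5 + 0.36·7.6 + 0.43·2.3 = 5.3.
E[X²] = 0.21·64.5 + 0.36·65.36 + 0.43·7.59 = 40.3383.
Var(X) = E[X²] − (E[X])² = 40.3383 − 28.09 = 12.2483.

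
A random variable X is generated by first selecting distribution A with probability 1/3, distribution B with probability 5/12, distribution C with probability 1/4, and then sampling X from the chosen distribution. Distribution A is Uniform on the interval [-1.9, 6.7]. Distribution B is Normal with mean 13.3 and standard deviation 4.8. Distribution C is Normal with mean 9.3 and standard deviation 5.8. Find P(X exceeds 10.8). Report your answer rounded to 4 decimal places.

Conditional on each component, P(X > 10.8): A: 0; B: 0.698759; C: 0.397964.
By total probability, P(X > 10.8) = 0.333333·0 + 0.416667·0.698759 + 0.25·0.397964 = 0.39064.

0.3906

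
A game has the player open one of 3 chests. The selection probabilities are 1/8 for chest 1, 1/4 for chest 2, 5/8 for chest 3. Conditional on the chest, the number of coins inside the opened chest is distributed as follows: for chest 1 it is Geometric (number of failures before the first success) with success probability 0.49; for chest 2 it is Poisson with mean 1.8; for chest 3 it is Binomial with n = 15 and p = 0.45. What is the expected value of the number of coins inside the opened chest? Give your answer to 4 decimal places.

4.7989

Component means — 1: 1.04082; 2: 1.8; 3: 6.75.
E[X] = 0.125·1.04082 + 0.25·1.8 + 0.625·6.75 = 4.79885.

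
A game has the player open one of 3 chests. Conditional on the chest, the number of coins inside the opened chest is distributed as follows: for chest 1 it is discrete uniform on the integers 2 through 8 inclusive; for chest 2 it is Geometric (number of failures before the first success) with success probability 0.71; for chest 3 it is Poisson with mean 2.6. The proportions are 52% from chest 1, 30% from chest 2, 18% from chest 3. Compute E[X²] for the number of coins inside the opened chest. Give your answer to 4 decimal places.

16.9874

For each component E[X²] = Var + (mean)², giving 1: 29; 2: 0.742115; 3: 9.36.
Overall E[X²] = 0.52·29 + 0.3·0.742115 + 0.18·9.36 = 16.9874.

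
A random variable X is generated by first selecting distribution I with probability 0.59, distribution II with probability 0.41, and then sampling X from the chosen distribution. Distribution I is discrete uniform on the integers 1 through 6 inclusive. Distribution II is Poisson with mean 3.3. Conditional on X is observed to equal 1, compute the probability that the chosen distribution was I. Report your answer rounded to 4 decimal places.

Likelihoods P(X=1 | ·): I: 0.166667; II: 0.121714.
Posterior ∝ prior × likelihood. Numerator for I: 0.59·0.166667 = 0.0983333.
Normalizing constant: 0.59·0.166667 + 0.41·0.121714 = 0.148236.
P(I | observation) = 0.0983333 / 0.148236 = 0.663355.

0.6634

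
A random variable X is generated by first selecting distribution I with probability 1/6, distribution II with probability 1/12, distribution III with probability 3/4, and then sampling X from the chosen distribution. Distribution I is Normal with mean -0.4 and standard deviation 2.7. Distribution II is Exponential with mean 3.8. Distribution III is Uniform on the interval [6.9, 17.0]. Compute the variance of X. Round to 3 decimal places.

Per component, I: μ=-0.4, E[X²]=7.45; II: μ=3.8, E[X²]=28.88; III: μ=11.95, E[X²]=151.303.
E[X] = 0.166667·-0.4 + 0.0833333·3.8 + 0.75·11.95 = 9.2125.
E[X²] = 0.166667·7.45 + 0.0833333·28.88 + 0.75·151.303 = 117.126.
Var(X) = E[X²] − (E[X])² = 117.126 − 84.8702 = 32.2557.

32.256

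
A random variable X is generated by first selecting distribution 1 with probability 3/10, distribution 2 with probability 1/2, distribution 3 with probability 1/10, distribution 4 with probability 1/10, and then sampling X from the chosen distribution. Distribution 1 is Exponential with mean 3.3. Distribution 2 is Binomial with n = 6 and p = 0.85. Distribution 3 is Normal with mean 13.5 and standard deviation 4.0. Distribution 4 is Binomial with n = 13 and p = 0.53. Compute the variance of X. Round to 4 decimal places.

Per component, 1: μ=3.3, E[X²]=21.78; 2: μ=5.1, E[X²]=26.775; 3: μ=13.5, E[X²]=198.25; 4: μ=6.89, E[X²]=50.7104.
E[X] = 0.3·3.3 + 0.5·5.1 + 0.1·13.5 + 0.1·6.89 = 5.579.
E[X²] = 0.3·21.78 + 0.5·26.775 + 0.1·198.25 + 0.1·50.7104 = 44.8175.
Var(X) = E[X²] − (E[X])² = 44.8175 − 31.1252 = 13.6923.

13.6923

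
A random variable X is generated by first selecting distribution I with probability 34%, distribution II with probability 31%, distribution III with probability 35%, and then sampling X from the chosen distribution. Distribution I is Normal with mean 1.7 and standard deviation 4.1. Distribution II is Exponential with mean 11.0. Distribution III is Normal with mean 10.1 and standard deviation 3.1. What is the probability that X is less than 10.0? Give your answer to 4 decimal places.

0.6883

Conditional on each component, P(X < 10.0): I: 0.978535; II: 0.59711; III: 0.487133.
By total probability, P(X < 10.0) = 0.34·0.978535 + 0.31·0.59711 + 0.35·0.487133 = 0.688302.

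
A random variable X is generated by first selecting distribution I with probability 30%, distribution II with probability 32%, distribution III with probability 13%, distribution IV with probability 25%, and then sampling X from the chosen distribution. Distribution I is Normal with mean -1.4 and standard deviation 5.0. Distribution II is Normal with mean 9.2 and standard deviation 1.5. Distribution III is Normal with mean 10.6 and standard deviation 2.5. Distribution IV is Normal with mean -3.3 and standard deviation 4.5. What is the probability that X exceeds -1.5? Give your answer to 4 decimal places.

0.6885

Conditional on each component, P(X > -1.5): I: 0.507978; II: 1; III: 0.999999; IV: 0.344578.
By total probability, P(X > -1.5) = 0.3·0.507978 + 0.32·1 + 0.13·0.999999 + 0.25·0.344578 = 0.688538.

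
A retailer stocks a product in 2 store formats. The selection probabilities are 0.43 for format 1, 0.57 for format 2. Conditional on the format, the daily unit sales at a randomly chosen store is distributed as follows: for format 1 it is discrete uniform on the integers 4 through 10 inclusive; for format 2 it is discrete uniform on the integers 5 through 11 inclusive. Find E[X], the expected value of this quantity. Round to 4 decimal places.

Component means — 1: 7; 2: 8.
E[X] = 0.43·7 + 0.57·8 = 7.57.

7.5700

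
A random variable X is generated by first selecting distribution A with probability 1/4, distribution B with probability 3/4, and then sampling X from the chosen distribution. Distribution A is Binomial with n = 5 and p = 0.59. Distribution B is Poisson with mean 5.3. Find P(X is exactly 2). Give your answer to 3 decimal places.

0.113

Conditional on each component, P(X = 2): A: 0.239914; B: 0.0701069.
By total probability, P(X = 2) = 0.25·0.239914 + 0.75·0.0701069 = 0.112559.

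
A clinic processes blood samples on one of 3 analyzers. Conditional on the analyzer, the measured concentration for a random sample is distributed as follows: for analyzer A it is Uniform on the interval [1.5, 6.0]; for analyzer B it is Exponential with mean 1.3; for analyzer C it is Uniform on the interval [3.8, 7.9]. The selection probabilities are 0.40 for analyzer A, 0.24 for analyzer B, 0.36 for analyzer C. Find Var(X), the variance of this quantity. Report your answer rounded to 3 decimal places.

4.585

Per component, A: μ=3.75, E[X²]=15.75; B: μ=1.3, E[X²]=3.38; C: μ=5.85, E[X²]=35.6233.
E[X] = 0.4·3.75 + 0.24·1.3 + 0.36·5.85 = 3.918.
E[X²] = 0.4·15.75 + 0.24·3.38 + 0.36·35.6233 = 19.9356.
Var(X) = E[X²] − (E[X])² = 19.9356 − 15.3507 = 4.58488.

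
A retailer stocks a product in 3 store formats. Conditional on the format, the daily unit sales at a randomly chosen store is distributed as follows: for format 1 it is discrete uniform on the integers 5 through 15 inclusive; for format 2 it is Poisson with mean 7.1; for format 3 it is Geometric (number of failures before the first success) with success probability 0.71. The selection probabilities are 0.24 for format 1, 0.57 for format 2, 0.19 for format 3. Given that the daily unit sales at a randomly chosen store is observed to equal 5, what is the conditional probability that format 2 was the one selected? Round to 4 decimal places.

0.7619

Likelihoods P(X=5 | ·): 1: 0.0909091; 2: 0.124057; 3: 0.00145629.
Posterior ∝ prior × likelihood. Numerator for 2: 0.57·0.124057 = 0.0707122.
Normalizing constant: 0.24·0.0909091 + 0.57·0.124057 + 0.19·0.00145629 = 0.0928071.
P(2 | observation) = 0.0707122 / 0.0928071 = 0.761927.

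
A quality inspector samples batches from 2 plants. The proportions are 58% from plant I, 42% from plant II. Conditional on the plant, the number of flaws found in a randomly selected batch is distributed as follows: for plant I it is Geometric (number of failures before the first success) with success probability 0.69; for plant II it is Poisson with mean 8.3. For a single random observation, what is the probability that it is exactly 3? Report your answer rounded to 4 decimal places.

0.0219

Conditional on each plant, P(X = 3): I: 0.0205558; II: 0.0236831.
By total probability, P(X = 3) = 0.58·0.0205558 + 0.42·0.0236831 = 0.0218693.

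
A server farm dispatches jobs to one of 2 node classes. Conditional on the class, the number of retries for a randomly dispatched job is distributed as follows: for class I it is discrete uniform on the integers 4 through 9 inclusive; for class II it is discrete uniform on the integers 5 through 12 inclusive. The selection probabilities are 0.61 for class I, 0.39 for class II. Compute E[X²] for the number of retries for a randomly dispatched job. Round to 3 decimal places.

For each component E[X²] = Var + (mean)², giving I: 45.1667; II: 77.5.
Overall E[X²] = 0.61·45.1667 + 0.39·77.5 = 57.7767.

57.777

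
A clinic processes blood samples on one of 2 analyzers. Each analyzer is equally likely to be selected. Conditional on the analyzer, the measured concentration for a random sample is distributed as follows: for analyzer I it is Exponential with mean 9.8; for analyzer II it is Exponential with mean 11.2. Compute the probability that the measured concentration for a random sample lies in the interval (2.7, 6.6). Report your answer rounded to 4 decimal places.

0.2402

Conditional on each analyzer, P(2.7 < X < 6.6): I: 0.249248; II: 0.231062.
By total probability, P(2.7 < X < 6.6) = 0.5·0.249248 + 0.5·0.231062 = 0.240155.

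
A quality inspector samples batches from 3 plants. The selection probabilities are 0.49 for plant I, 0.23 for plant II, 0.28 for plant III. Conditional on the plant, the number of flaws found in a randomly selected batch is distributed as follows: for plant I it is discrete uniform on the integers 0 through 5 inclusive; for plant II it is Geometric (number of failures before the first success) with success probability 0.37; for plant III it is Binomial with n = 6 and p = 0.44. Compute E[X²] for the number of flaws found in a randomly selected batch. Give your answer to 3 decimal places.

8.582

For each component E[X²] = Var + (mean)², giving I: 9.16667; II: 7.5011; III: 8.448.
Overall E[X²] = 0.49·9.16667 + 0.23·7.5011 + 0.28·8.448 = 8.58236.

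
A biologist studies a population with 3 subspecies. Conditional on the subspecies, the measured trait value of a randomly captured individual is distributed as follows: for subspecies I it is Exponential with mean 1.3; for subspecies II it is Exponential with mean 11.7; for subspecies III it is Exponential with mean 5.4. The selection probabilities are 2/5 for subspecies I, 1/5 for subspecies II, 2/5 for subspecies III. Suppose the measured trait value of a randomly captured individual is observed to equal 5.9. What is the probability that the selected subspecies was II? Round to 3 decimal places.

Likelihoods f(5.9 | ·): I: 0.00822295; II: 0.0516192; III: 0.0621011.
Posterior ∝ prior × likelihood. Numerator for II: 0.2·0.0516192 = 0.0103238.
Normalizing constant: 0.4·0.00822295 + 0.2·0.0516192 + 0.4·0.0621011 = 0.0384535.
P(II | observation) = 0.0103238 / 0.0384535 = 0.268476.

0.268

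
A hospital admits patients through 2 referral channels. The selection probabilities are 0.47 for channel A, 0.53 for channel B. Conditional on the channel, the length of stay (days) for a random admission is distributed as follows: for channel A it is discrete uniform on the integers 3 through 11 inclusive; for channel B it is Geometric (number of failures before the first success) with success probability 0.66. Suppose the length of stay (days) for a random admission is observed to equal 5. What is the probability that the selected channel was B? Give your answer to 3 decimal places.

Likelihoods P(X=5 | ·): A: 0.111111; B: 0.00299874.
Posterior ∝ prior × likelihood. Numerator for B: 0.53·0.00299874 = 0.00158933.
Normalizing constant: 0.47·0.111111 + 0.53·0.00299874 = 0.0538116.
P(B | observation) = 0.00158933 / 0.0538116 = 0.0295351.

0.030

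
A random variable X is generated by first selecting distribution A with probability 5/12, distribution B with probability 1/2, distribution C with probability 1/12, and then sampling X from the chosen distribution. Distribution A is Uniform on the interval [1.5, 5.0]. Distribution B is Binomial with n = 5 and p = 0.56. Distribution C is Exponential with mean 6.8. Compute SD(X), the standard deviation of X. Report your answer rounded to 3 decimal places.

Per component, A: μ=3.25, E[X²]=11.5833; B: μ=2.8, E[X²]=9.072; C: μ=6.8, E[X²]=92.48.
E[X] = 0.416667·3.25 + 0.5·2.8 + 0.0833333·6.8 = 3.32083.
E[X²] = 0.416667·11.5833 + 0.5·9.072 + 0.0833333·92.48 = 17.0691.
Var(X) = E[X²] − (E[X])² = 17.0691 − 11.0279 = 6.04112.
SD(X) = √6.04112 = 2.45787.

2.458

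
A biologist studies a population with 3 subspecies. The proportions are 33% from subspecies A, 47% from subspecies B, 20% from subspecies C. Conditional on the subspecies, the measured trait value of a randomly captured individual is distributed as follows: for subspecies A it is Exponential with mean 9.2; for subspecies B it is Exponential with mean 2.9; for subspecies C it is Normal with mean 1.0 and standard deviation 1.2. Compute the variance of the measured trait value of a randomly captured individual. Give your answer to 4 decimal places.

43.1050

Per component, A: μ=9.2, E[X²]=169.28; B: μ=2.9, E[X²]=16.82; C: μ=1, E[X²]=2.44.
E[X] = 0.33·9.2 + 0.47·2.9 + 0.2·1 = 4.599.
E[X²] = 0.33·169.28 + 0.47·16.82 + 0.2·2.44 = 64.2558.
Var(X) = E[X²] − (E[X])² = 64.2558 − 21.1508 = 43.105.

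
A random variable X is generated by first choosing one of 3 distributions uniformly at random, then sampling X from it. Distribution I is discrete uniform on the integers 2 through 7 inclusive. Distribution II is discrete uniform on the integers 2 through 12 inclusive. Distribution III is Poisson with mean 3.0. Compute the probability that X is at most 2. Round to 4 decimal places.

0.2269

Conditional on each component, P(X ≤ 2): I: 0.166667; II: 0.0909091; III: 0.42319.
By total probability, P(X ≤ 2) = 0.333333·0.166667 + 0.333333·0.0909091 + 0.333333·0.42319 = 0.226922.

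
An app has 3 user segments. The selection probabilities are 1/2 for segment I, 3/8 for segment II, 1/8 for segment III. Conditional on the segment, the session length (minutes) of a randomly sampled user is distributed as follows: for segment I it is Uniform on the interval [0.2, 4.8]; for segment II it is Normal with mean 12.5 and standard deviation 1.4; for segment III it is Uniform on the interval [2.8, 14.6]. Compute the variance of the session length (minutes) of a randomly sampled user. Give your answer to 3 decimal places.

Per component, I: μ=2.5, E[X²]=8.01333; II: μ=12.5, E[X²]=158.21; III: μ=8.7, E[X²]=87.2933.
E[X] = 0.5·2.5 + 0.375·12.5 + 0.125·8.7 = 7.025.
E[X²] = 0.5·8.01333 + 0.375·158.21 + 0.125·87.2933 = 74.2471.
Var(X) = E[X²] − (E[X])² = 74.2471 − 49.3506 = 24.8965.

24.896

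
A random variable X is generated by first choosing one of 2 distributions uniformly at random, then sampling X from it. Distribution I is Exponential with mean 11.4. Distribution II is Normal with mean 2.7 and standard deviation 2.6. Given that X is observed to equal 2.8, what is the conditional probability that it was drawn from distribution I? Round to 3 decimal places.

Likelihoods f(2.8 | ·): I: 0.0686161; II: 0.153326.
Posterior ∝ prior × likelihood. Numerator for I: 0.5·0.0686161 = 0.0343081.
Normalizing constant: 0.5·0.0686161 + 0.5·0.153326 = 0.110971.
P(I | observation) = 0.0343081 / 0.110971 = 0.309162.

0.309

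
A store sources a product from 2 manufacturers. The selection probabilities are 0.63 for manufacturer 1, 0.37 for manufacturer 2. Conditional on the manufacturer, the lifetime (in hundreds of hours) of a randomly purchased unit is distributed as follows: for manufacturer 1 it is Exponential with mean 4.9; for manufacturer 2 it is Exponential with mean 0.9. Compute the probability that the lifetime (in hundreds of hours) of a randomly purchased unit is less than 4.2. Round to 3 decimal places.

Conditional on each manufacturer, P(X < 4.2): 1: 0.575627; 2: 0.990596.
By total probability, P(X < 4.2) = 0.63·0.575627 + 0.37·0.990596 = 0.729166.

0.729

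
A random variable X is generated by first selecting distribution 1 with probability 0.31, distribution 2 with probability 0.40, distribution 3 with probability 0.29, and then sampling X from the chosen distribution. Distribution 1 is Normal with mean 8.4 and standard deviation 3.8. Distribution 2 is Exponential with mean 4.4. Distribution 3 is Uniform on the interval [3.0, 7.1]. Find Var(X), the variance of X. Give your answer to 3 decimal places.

15.669

Per component, 1: μ=8.4, E[X²]=85; 2: μ=4.4, E[X²]=38.72; 3: μ=5.05, E[X²]=26.9033.
E[X] = 0.31·8.4 + 0.4·4.4 + 0.29·5.05 = 5.8285.
E[X²] = 0.31·85 + 0.4·38.72 + 0.29·26.9033 = 49.64.
Var(X) = E[X²] − (E[X])² = 49.64 − 33.9714 = 15.6686.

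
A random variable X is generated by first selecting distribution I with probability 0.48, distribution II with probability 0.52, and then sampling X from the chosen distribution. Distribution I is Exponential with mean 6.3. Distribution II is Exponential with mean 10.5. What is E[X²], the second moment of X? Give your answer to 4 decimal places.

For each component E[X²] = Var + (mean)², giving I: 79.38; II: 220.5.
Overall E[X²] = 0.48·79.38 + 0.52·220.5 = 152.762.

152.7624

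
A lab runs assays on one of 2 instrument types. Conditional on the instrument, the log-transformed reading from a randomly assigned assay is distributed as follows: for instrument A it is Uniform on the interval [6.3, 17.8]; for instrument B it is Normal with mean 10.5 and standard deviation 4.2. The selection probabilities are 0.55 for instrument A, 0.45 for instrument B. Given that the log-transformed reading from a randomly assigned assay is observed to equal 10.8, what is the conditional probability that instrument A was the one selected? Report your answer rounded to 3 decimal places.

0.529

Likelihoods f(10.8 | ·): A: 0.0869565; B: 0.0947443.
Posterior ∝ prior × likelihood. Numerator for A: 0.55·0.0869565 = 0.0478261.
Normalizing constant: 0.55·0.0869565 + 0.45·0.0947443 = 0.090461.
P(A | observation) = 0.0478261 / 0.090461 = 0.528693.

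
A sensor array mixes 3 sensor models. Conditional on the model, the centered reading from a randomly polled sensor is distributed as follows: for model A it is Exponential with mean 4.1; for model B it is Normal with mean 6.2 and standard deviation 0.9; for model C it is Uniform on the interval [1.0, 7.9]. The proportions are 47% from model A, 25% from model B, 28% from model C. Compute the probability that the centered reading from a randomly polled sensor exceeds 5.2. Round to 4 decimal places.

Conditional on each model, P(X > 5.2): A: 0.281311; B: 0.86674; C: 0.391304.
By total probability, P(X > 5.2) = 0.47·0.281311 + 0.25·0.86674 + 0.28·0.391304 = 0.458467.

0.4585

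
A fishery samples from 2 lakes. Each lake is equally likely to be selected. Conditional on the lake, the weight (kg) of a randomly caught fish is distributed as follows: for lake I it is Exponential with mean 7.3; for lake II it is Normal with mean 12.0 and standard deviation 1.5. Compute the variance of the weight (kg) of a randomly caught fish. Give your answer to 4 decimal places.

Per component, I: μ=7.3, E[X²]=106.58; II: μ=12, E[X²]=146.25.
E[X] = 0.5·7.3 + 0.5·12 = 9.65.
E[X²] = 0.5·106.58 + 0.5·146.25 = 126.415.
Var(X) = E[X²] − (E[X])² = 126.415 − 93.1225 = 33.2925.

33.2925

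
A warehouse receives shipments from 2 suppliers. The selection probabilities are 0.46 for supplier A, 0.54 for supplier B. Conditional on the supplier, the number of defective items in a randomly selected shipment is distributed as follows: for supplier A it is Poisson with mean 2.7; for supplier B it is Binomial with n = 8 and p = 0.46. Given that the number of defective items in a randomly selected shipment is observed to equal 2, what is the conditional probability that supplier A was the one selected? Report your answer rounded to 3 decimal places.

Likelihoods P(X=2 | ·): A: 0.244964; B: 0.146905.
Posterior ∝ prior × likelihood. Numerator for A: 0.46·0.244964 = 0.112683.
Normalizing constant: 0.46·0.244964 + 0.54·0.146905 = 0.192012.
P(A | observation) = 0.112683 / 0.192012 = 0.586856.

0.587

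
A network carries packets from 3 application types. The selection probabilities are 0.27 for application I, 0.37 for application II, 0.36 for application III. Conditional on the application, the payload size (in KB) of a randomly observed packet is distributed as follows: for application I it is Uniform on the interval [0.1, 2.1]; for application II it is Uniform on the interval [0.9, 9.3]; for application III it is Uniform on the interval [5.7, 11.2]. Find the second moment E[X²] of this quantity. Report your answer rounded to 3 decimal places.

38.828

For each component E[X²] = Var + (mean)², giving I: 1.54333; II: 31.89; III: 73.9233.
Overall E[X²] = 0.27·1.54333 + 0.37·31.89 + 0.36·73.9233 = 38.8284.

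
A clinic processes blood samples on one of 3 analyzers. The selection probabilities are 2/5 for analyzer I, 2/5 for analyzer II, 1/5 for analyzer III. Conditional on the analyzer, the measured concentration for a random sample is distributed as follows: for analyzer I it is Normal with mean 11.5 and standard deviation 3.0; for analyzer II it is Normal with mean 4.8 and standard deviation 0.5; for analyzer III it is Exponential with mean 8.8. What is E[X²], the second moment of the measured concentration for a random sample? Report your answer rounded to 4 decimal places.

96.7920

For each component E[X²] = Var + (mean)², giving I: 141.25; II: 23.29; III: 154.88.
Overall E[X²] = 0.4·141.25 + 0.4·23.29 + 0.2·154.88 = 96.792.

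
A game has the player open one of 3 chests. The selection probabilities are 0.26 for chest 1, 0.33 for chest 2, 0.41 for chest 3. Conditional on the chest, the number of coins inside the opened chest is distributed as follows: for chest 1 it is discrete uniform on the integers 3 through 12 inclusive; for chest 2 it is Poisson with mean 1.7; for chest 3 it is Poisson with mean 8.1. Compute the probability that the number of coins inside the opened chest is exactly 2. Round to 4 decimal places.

0.0912

Conditional on each chest, P(X = 2): 1: 0; 2: 0.263978; 3: 0.0099576.
By total probability, P(X = 2) = 0.26·0 + 0.33·0.263978 + 0.41·0.0099576 = 0.0911953.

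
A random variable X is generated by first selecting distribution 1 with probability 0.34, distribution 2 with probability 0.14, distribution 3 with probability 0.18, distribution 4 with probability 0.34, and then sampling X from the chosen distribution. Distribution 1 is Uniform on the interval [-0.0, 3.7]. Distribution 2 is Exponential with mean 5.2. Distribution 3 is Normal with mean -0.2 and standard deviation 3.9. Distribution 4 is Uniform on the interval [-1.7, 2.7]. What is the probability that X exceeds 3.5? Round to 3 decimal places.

0.121

Conditional on each component, P(X > 3.5): 1: 0.0540541; 2: 0.510137; 3: 0.171382; 4: 0.
By total probability, P(X > 3.5) = 0.34·0.0540541 + 0.14·0.510137 + 0.18·0.171382 + 0.34·0 = 0.120646.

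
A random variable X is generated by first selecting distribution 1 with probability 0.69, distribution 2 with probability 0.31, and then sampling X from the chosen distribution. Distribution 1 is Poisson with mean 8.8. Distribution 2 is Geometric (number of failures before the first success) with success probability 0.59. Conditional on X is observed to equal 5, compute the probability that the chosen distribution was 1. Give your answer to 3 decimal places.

0.956

Likelihoods P(X=5 | ·): 1: 0.0662889; 2: 0.00683552.
Posterior ∝ prior × likelihood. Numerator for 1: 0.69·0.0662889 = 0.0457393.
Normalizing constant: 0.69·0.0662889 + 0.31·0.00683552 = 0.0478583.
P(1 | observation) = 0.0457393 / 0.0478583 = 0.955723.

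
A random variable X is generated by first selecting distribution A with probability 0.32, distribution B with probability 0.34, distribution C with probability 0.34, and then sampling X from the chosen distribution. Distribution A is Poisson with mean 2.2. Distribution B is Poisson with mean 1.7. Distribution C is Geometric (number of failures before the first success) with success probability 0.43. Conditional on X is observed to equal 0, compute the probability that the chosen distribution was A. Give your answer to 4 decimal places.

0.1455

Likelihoods P(X=0 | ·): A: 0.110803; B: 0.182684; C: 0.43.
Posterior ∝ prior × likelihood. Numerator for A: 0.32·0.110803 = 0.035457.
Normalizing constant: 0.32·0.110803 + 0.34·0.182684 + 0.34·0.43 = 0.243769.
P(A | observation) = 0.035457 / 0.243769 = 0.145453.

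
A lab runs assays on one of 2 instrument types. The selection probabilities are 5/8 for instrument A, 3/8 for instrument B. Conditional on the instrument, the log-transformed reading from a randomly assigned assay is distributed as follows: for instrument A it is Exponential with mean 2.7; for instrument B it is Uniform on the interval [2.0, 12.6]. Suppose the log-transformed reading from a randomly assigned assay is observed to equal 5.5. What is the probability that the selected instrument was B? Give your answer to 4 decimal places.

0.5396

Likelihoods f(5.5 | ·): A: 0.0483017; B: 0.0943396.
Posterior ∝ prior × likelihood. Numerator for B: 0.375·0.0943396 = 0.0353774.
Normalizing constant: 0.625·0.0483017 + 0.375·0.0943396 = 0.0655659.
P(B | observation) = 0.0353774 / 0.0655659 = 0.539569.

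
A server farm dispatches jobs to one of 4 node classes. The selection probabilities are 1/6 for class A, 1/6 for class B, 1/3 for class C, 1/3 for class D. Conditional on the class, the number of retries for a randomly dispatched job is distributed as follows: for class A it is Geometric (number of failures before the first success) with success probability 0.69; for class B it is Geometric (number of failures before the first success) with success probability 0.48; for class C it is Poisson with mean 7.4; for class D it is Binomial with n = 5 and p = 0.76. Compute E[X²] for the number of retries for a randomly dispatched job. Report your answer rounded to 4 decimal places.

For each component E[X²] = Var + (mean)², giving A: 0.852972; B: 3.43056; C: 62.16; D: 15.352.
Overall E[X²] = 0.166667·0.852972 + 0.166667·3.43056 + 0.333333·62.16 + 0.333333·15.352 = 26.5513.

26.5513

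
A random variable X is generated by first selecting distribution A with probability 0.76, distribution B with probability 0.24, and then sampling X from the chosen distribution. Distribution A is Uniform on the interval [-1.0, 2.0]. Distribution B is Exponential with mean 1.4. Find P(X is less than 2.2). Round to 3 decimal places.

0.950

Conditional on each component, P(X < 2.2): A: 1; B: 0.792252.
By total probability, P(X < 2.2) = 0.76·1 + 0.24·0.792252 = 0.95014.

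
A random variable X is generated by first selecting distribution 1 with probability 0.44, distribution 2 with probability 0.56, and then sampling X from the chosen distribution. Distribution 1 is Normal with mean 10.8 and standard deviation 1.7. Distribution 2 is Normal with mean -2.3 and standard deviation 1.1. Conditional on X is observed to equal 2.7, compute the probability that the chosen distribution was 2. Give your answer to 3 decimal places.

0.845

Likelihoods f(2.7 | ·): 1: 2.75863e-06; 2: 1.18305e-05.
Posterior ∝ prior × likelihood. Numerator for 2: 0.56·1.18305e-05 = 6.6251e-06.
Normalizing constant: 0.44·2.75863e-06 + 0.56·1.18305e-05 = 7.83889e-06.
P(2 | observation) = 6.6251e-06 / 7.83889e-06 = 0.845157.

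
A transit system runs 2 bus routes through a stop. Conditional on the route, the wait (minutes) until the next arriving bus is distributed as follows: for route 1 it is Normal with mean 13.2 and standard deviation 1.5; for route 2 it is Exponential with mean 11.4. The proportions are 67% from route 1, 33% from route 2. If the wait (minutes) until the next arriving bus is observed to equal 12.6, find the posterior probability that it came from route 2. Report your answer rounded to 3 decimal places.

0.055

Likelihoods f(12.6 | ·): 1: 0.245513; 2: 0.0290459.
Posterior ∝ prior × likelihood. Numerator for 2: 0.33·0.0290459 = 0.00958516.
Normalizing constant: 0.67·0.245513 + 0.33·0.0290459 = 0.174079.
P(2 | observation) = 0.00958516 / 0.174079 = 0.0550621.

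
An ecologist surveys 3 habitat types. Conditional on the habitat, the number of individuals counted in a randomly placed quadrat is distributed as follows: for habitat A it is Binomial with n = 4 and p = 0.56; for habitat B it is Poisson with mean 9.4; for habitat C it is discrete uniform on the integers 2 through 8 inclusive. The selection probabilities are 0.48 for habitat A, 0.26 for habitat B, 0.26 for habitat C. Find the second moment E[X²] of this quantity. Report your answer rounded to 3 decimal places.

35.839

For each component E[X²] = Var + (mean)², giving A: 6.0032; B: 97.76; C: 29.
Overall E[X²] = 0.48·6.0032 + 0.26·97.76 + 0.26·29 = 35.8391.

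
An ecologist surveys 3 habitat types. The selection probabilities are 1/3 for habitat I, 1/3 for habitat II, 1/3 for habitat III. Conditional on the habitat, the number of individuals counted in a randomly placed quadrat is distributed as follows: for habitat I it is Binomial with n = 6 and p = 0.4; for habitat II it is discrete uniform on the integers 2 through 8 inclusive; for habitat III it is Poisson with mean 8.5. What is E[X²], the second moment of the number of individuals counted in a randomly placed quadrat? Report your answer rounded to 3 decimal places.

38.983

For each component E[X²] = Var + (mean)², giving I: 7.2; II: 29; III: 80.75.
Overall E[X²] = 0.333333·7.2 + 0.333333·29 + 0.333333·80.75 = 38.9833.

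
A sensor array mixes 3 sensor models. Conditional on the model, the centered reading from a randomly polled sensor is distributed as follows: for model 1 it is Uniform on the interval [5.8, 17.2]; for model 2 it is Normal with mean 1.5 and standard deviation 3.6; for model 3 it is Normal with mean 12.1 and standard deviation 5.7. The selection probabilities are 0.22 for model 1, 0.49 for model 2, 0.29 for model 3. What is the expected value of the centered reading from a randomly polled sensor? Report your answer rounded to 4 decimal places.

6.7740

Component means — 1: 11.5; 2: 1.5; 3: 12.1.
E[X] = 0.22·11.5 + 0.49·1.5 + 0.29·12.1 = 6.774.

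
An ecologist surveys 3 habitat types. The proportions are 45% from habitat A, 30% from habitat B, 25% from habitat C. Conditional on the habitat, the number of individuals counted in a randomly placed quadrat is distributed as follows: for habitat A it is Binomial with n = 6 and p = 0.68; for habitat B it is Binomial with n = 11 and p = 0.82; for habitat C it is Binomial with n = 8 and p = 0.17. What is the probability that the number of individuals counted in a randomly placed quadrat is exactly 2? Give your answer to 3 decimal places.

Conditional on each habitat, P(X = 2): A: 0.0727292; B: 7.33572e-06; C: 0.26456.
By total probability, P(X = 2) = 0.45·0.0727292 + 0.3·7.33572e-06 + 0.25·0.26456 = 0.0988704.

0.099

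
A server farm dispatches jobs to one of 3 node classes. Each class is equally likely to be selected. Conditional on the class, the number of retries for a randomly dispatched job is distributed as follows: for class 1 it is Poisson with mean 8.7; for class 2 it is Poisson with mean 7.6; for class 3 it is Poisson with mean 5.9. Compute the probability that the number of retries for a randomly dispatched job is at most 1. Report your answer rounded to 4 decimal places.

Conditional on each class, P(X ≤ 1): 1: 0.00161588; 2: 0.00430388; 3: 0.0189022.
By total probability, P(X ≤ 1) = 0.333333·0.00161588 + 0.333333·0.00430388 + 0.333333·0.0189022 = 0.00827398.

0.0083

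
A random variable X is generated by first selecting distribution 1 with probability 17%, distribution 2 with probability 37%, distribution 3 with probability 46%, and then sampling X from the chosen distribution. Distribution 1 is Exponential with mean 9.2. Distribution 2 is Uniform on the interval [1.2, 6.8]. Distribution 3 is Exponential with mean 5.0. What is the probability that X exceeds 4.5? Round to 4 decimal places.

Conditional on each component, P(X > 4.5): 1: 0.613159; 2: 0.410714; 3: 0.40657.
By total probability, P(X > 4.5) = 0.17·0.613159 + 0.37·0.410714 + 0.46·0.40657 = 0.443223.

0.4432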